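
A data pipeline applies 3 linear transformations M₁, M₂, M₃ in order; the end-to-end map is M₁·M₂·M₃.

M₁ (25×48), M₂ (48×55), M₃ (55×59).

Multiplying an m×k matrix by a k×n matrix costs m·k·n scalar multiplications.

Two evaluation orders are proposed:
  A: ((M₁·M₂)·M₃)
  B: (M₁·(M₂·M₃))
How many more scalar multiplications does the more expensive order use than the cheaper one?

Order A = ((M₁·M₂)·M₃): (M₁·M₂): 25×48 by 48×55 → 25×55, cost 25·48·55 = 66000; ((M₁·M₂)·M₃): 25×55 by 55×59 → 25×59, cost 25·55·59 = 81125; cumulative 147125. Total 147125.
Order B = (M₁·(M₂·M₃)): (M₂·M₃): 48×55 by 55×59 → 48×59, cost 48·55·59 = 155760; (M₁·(M₂·M₃)): 25×48 by 48×59 → 25×59, cost 25·48·59 = 70800; cumulative 226560. Total 226560.
Difference: |147125 − 226560| = 79435.

79435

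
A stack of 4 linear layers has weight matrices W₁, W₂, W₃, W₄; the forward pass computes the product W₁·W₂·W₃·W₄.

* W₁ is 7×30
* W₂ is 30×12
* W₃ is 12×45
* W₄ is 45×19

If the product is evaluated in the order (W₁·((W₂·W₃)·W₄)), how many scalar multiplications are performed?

(W₂·W₃): 30×12 by 12×45 → 30×45, cost 30·12·45 = 16200
((W₂·W₃)·W₄): 30×45 by 45×19 → 30×19, cost 30·45·19 = 25650; cumulative 41850
(W₁·((W₂·W₃)·W₄)): 7×30 by 30×19 → 7×19, cost 7·30·19 = 3990; cumulative 45840
Total: 45840 scalar multiplications.

45840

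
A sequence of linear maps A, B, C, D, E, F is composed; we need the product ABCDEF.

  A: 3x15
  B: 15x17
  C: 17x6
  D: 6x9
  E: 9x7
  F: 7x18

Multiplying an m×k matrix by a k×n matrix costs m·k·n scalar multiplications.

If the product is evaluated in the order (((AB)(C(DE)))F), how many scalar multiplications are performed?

(AB): 3×15 by 15×17 → 3×17, cost 3·15·17 = 765
(DE): 6×9 by 9×7 → 6×7, cost 6·9·7 = 378
(C(DE)): 17×6 by 6×7 → 17×7, cost 17·6·7 = 714; cumulative 1092
((AB)(C(DE))): 3×17 by 17×7 → 3×7, cost 3·17·7 = 357; cumulative 2214
(((AB)(C(DE)))F): 3×7 by 7×18 → 3×18, cost 3·7·18 = 378; cumulative 2592
Total: 2592 scalar multiplications.

2592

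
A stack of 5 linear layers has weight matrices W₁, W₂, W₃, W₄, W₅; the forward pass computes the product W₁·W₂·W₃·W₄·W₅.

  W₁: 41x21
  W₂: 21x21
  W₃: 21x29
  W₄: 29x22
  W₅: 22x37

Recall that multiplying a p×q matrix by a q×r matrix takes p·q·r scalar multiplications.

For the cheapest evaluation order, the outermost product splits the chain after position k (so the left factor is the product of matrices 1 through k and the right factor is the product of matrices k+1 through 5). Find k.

1

Adjacent pairs: W₁W₂ = 41·21·21 = 18081; W₂W₃ = 21·21·29 = 12789; W₃W₄ = 21·29·22 = 13398; W₄W₅ = 29·22·37 = 23606.
Length 3: W₁..W₃: k=1: 0+12789+41·21·29=37758; k=2: 18081+0+41·21·29=43050 → min 37758 | W₂..W₄: k=2: 0+13398+21·21·22=23100; k=3: 12789+0+21·29·22=26187 → min 23100 | W₃..W₅: k=3: 0+23606+21·29·37=46139; k=4: 13398+0+21·22·37=30492 → min 30492.
Length 4: W₁..W₄: k=1: 0+23100+41·21·22=42042; k=2: 18081+13398+41·21·22=50421; k=3: 37758+0+41·29·22=63916 → min 42042 | W₂..W₅: k=2: 0+30492+21·21·37=46809; k=3: 12789+23606+21·29·37=58928; k=4: 23100+0+21·22·37=40194 → min 40194.
Top-level splits: k=1: (W₁..W₁)·(W₂..W₅) → 0+40194+41·21·37 = 72051; k=2: (W₁..W₂)·(W₃..W₅) → 18081+30492+41·21·37 = 80430; k=3: (W₁..W₃)·(W₄..W₅) → 37758+23606+41·29·37 = 105357; k=4: (W₁..W₄)·(W₅..W₅) → 42042+0+41·22·37 = 75416.
Best split is after W₁, i.e. k = 1.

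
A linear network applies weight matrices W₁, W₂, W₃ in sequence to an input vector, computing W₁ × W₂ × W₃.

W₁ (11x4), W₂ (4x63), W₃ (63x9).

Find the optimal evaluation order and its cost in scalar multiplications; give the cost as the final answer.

2664

(W₁ × (W₂ × W₃)): cost 2664.
((W₁ × W₂) × W₃): cost 9009.
Optimal: (W₁ × (W₂ × W₃)) with cost 2664.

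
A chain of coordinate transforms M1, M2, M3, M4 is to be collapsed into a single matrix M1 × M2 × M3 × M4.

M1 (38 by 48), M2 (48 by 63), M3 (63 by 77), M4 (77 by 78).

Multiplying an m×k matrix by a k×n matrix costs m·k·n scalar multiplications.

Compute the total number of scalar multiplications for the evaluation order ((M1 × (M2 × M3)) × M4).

(M2 × M3): 48×63 by 63×77 → 48×77, cost 48·63·77 = 232848
(M1 × (M2 × M3)): 38×48 by 48×77 → 38×77, cost 38·48·77 = 140448; cumulative 373296
((M1 × (M2 × M3)) × M4): 38×77 by 77×78 → 38×78, cost 38·77·78 = 228228; cumulative 601524
Total: 601524 scalar multiplications.

601524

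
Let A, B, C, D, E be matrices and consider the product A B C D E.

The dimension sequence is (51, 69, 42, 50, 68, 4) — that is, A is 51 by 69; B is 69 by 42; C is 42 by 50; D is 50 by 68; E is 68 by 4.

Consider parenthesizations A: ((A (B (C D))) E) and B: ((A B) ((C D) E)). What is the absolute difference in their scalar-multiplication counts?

Order A = ((A (B (C D))) E): (C D): 42×50 by 50×68 → 42×68, cost 42·50·68 = 142800; (B (C D)): 69×42 by 42×68 → 69×68, cost 69·42·68 = 197064; cumulative 339864; (A (B (C D))): 51×69 by 69×68 → 51×68, cost 51·69·68 = 239292; cumulative 579156; ((A (B (C D))) E): 51×68 by 68×4 → 51×4, cost 51·68·4 = 13872; cumulative 593028. Total 593028.
Order B = ((A B) ((C D) E)): (A B): 51×69 by 69×42 → 51×42, cost 51·69·42 = 147798; (C D): 42×50 by 50×68 → 42×68, cost 42·50·68 = 142800; ((C D) E): 42×68 by 68×4 → 42×4, cost 42·68·4 = 11424; cumulative 154224; ((A B) ((C D) E)): 51×42 by 42×4 → 51×4, cost 51·42·4 = 8568; cumulative 310590. Total 310590.
Difference: |593028 − 310590| = 282438.

282438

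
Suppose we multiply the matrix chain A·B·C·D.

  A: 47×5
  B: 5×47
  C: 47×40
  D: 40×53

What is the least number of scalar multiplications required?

Adjacent pairs: AB = 47·5·47 = 11045; BC = 5·47·40 = 9400; CD = 47·40·53 = 99640.
Length 3: A..C: k=1: 0+9400+47·5·40=18800; k=2: 11045+0+47·47·40=99405 → min 18800 | B..D: k=2: 0+99640+5·47·53=112095; k=3: 9400+0+5·40·53=20000 → min 20000.
Length 4: A..D: k=1: 0+20000+47·5·53=32455; k=2: 11045+99640+47·47·53=227762; k=3: 18800+0+47·40·53=118440 → min 32455.
Optimal order: (A·((B·C)·D)) with cost 32455.

32455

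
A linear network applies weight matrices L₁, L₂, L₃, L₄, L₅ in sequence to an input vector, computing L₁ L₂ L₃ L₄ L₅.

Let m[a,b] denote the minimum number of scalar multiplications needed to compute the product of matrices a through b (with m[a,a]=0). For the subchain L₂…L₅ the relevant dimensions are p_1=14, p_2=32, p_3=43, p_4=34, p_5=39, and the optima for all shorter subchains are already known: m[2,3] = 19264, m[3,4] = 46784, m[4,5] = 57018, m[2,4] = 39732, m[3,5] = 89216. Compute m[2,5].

58296

m[2,5] = min over k∈[2,4] of m[2,k]+m[k+1,5]+p_{1}·p_k·p_{5}.
k=2: 0 + 89216 + 14·32·39 = 106688; k=3: 19264 + 57018 + 14·43·39 = 99760; k=4: 39732 + 0 + 14·34·39 = 58296.
Minimum: 58296 at k=4.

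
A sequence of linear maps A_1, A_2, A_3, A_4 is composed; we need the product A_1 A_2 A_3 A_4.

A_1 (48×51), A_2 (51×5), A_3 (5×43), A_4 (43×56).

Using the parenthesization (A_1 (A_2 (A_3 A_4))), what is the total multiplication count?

(A_3 A_4): 5×43 by 43×56 → 5×56, cost 5·43·56 = 12040
(A_2 (A_3 A_4)): 51×5 by 5×56 → 51×56, cost 51·5·56 = 14280; cumulative 26320
(A_1 (A_2 (A_3 A_4))): 48×51 by 51×56 → 48×56, cost 48·51·56 = 137088; cumulative 163408
Total: 163408 scalar multiplications.

163408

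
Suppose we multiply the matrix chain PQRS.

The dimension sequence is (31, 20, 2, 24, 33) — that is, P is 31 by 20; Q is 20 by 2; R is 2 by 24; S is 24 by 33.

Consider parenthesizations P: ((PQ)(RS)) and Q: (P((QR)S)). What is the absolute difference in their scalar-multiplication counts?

Order P = ((PQ)(RS)): (PQ): 31×20 by 20×2 → 31×2, cost 31·20·2 = 1240; (RS): 2×24 by 24×33 → 2×33, cost 2·24·33 = 1584; ((PQ)(RS)): 31×2 by 2×33 → 31×33, cost 31·2·33 = 2046; cumulative 4870. Total 4870.
Order Q = (P((QR)S)): (QR): 20×2 by 2×24 → 20×24, cost 20·2·24 = 960; ((QR)S): 20×24 by 24×33 → 20×33, cost 20·24·33 = 15840; cumulative 16800; (P((QR)S)): 31×20 by 20×33 → 31×33, cost 31·20·33 = 20460; cumulative 37260. Total 37260.
Difference: |4870 − 37260| = 32390.

32390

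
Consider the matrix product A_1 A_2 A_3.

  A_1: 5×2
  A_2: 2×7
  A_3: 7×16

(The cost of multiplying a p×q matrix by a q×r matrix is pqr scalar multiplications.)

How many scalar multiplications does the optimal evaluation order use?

Order (A_1 (A_2 A_3)): (A_2 A_3): 2×7 by 7×16 → 2×16, cost 2·7·16 = 224; (A_1 (A_2 A_3)): 5×2 by 2×16 → 5×16, cost 5·2·16 = 160; cumulative 384. Total 384.
Order ((A_1 A_2) A_3): (A_1 A_2): 5×2 by 2×7 → 5×7, cost 5·2·7 = 70; ((A_1 A_2) A_3): 5×7 by 7×16 → 5×16, cost 5·7·16 = 560; cumulative 630. Total 630.
Minimum: 384.

384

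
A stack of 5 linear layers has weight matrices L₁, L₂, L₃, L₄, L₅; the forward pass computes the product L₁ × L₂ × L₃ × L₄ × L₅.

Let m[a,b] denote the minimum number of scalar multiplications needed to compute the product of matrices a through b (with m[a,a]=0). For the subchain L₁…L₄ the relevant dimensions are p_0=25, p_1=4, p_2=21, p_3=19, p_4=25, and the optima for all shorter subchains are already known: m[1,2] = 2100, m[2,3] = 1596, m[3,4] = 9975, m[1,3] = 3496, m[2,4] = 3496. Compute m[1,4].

m[1,4] = min over k∈[1,3] of m[1,k]+m[k+1,4]+p_{0}·p_k·p_{4}.
k=1: 0 + 3496 + 25·4·25 = 5996; k=2: 2100 + 9975 + 25·21·25 = 25200; k=3: 3496 + 0 + 25·19·25 = 15371.
Minimum: 5996 at k=1.

5996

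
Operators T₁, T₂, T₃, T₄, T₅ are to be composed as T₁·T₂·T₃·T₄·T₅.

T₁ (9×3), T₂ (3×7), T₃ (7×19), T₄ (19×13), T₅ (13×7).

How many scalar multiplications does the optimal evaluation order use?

Adjacent pairs: T₁T₂ = 9·3·7 = 189; T₂T₃ = 3·7·19 = 399; T₃T₄ = 7·19·13 = 1729; T₄T₅ = 19·13·7 = 1729.
Length 3: T₁..T₃: k=1: 0+399+9·3·19=912; k=2: 189+0+9·7·19=1386 → min 912 | T₂..T₄: k=2: 0+1729+3·7·13=2002; k=3: 399+0+3·19·13=1140 → min 1140 | T₃..T₅: k=3: 0+1729+7·19·7=2660; k=4: 1729+0+7·13·7=2366 → min 2366.
Length 4: T₁..T₄: k=1: 0+1140+9·3·13=1491; k=2: 189+1729+9·7·13=2737; k=3: 912+0+9·19·13=3135 → min 1491 | T₂..T₅: k=2: 0+2366+3·7·7=2513; k=3: 399+1729+3·19·7=2527; k=4: 1140+0+3·13·7=1413 → min 1413.
Length 5: T₁..T₅: k=1: 0+1413+9·3·7=1602; k=2: 189+2366+9·7·7=2996; k=3: 912+1729+9·19·7=3838; k=4: 1491+0+9·13·7=2310 → min 1602.
Optimal order: (T₁·(((T₂·T₃)·T₄)·T₅)) with cost 1602.

1602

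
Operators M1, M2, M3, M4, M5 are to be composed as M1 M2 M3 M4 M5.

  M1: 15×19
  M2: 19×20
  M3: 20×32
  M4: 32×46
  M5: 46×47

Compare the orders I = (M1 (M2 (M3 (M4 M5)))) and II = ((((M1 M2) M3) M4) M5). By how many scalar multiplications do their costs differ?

Order I = (M1 (M2 (M3 (M4 M5)))): (M4 M5): 32×46 by 46×47 → 32×47, cost 32·46·47 = 69184; (M3 (M4 M5)): 20×32 by 32×47 → 20×47, cost 20·32·47 = 30080; cumulative 99264; (M2 (M3 (M4 M5))): 19×20 by 20×47 → 19×47, cost 19·20·47 = 17860; cumulative 117124; (M1 (M2 (M3 (M4 M5)))): 15×19 by 19×47 → 15×47, cost 15·19·47 = 13395; cumulative 130519. Total 130519.
Order II = ((((M1 M2) M3) M4) M5): (M1 M2): 15×19 by 19×20 → 15×20, cost 15·19·20 = 5700; ((M1 M2) M3): 15×20 by 20×32 → 15×32, cost 15·20·32 = 9600; cumulative 15300; (((M1 M2) M3) M4): 15×32 by 32×46 → 15×46, cost 15·32·46 = 22080; cumulative 37380; ((((M1 M2) M3) M4) M5): 15×46 by 46×47 → 15×47, cost 15·46·47 = 32430; cumulative 69810. Total 69810.
Difference: |130519 − 69810| = 60709.

60709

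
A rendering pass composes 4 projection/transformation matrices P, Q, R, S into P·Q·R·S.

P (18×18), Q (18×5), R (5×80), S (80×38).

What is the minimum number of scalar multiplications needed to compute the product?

Adjacent pairs: PQ = 18·18·5 = 1620; QR = 18·5·80 = 7200; RS = 5·80·38 = 15200.
Length 3: P..R: k=1: 0+7200+18·18·80=33120; k=2: 1620+0+18·5·80=8820 → min 8820 | Q..S: k=2: 0+15200+18·5·38=18620; k=3: 7200+0+18·80·38=61920 → min 18620.
Length 4: P..S: k=1: 0+18620+18·18·38=30932; k=2: 1620+15200+18·5·38=20240; k=3: 8820+0+18·80·38=63540 → min 20240.
Optimal order: ((P·Q)·(R·S)) with cost 20240.

20240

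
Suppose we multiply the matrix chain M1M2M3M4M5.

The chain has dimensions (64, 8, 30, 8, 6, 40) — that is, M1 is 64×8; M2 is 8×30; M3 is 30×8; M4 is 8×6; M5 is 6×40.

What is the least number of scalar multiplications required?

Adjacent pairs: M1M2 = 64·8·30 = 15360; M2M3 = 8·30·8 = 1920; M3M4 = 30·8·6 = 1440; M4M5 = 8·6·40 = 1920.
Length 3: M1..M3: k=1: 0+1920+64·8·8=6016; k=2: 15360+0+64·30·8=30720 → min 6016 | M2..M4: k=2: 0+1440+8·30·6=2880; k=3: 1920+0+8·8·6=2304 → min 2304 | M3..M5: k=3: 0+1920+30·8·40=11520; k=4: 1440+0+30·6·40=8640 → min 8640.
Length 4: M1..M4: k=1: 0+2304+64·8·6=5376; k=2: 15360+1440+64·30·6=28320; k=3: 6016+0+64·8·6=9088 → min 5376 | M2..M5: k=2: 0+8640+8·30·40=18240; k=3: 1920+1920+8·8·40=6400; k=4: 2304+0+8·6·40=4224 → min 4224.
Length 5: M1..M5: k=1: 0+4224+64·8·40=24704; k=2: 15360+8640+64·30·40=100800; k=3: 6016+1920+64·8·40=28416; k=4: 5376+0+64·6·40=20736 → min 20736.
Optimal order: ((M1((M2M3)M4))M5) with cost 20736.

20736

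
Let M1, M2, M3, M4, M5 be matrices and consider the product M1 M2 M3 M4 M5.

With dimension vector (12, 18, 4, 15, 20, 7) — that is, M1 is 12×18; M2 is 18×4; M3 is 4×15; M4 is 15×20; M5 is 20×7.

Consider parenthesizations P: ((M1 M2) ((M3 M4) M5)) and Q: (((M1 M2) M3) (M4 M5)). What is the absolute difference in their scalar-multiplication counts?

1984

Order P = ((M1 M2) ((M3 M4) M5)): (M1 M2): 12×18 by 18×4 → 12×4, cost 12·18·4 = 864; (M3 M4): 4×15 by 15×20 → 4×20, cost 4·15·20 = 1200; ((M3 M4) M5): 4×20 by 20×7 → 4×7, cost 4·20·7 = 560; cumulative 1760; ((M1 M2) ((M3 M4) M5)): 12×4 by 4×7 → 12×7, cost 12·4·7 = 336; cumulative 2960. Total 2960.
Order Q = (((M1 M2) M3) (M4 M5)): (M1 M2): 12×18 by 18×4 → 12×4, cost 12·18·4 = 864; ((M1 M2) M3): 12×4 by 4×15 → 12×15, cost 12·4·15 = 720; cumulative 1584; (M4 M5): 15×20 by 20×7 → 15×7, cost 15·20·7 = 2100; (((M1 M2) M3) (M4 M5)): 12×15 by 15×7 → 12×7, cost 12·15·7 = 1260; cumulative 4944. Total 4944.
Difference: |2960 − 4944| = 1984.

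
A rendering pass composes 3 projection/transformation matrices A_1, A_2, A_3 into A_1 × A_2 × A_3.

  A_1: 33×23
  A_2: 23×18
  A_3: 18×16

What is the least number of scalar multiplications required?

18768

Order (A_1 × (A_2 × A_3)): (A_2 × A_3): 23×18 by 18×16 → 23×16, cost 23·18·16 = 6624; (A_1 × (A_2 × A_3)): 33×23 by 23×16 → 33×16, cost 33·23·16 = 12144; cumulative 18768. Total 18768.
Order ((A_1 × A_2) × A_3): (A_1 × A_2): 33×23 by 23×18 → 33×18, cost 33·23·18 = 13662; ((A_1 × A_2) × A_3): 33×18 by 18×16 → 33×16, cost 33·18·16 = 9504; cumulative 23166. Total 23166.
Minimum: 18768.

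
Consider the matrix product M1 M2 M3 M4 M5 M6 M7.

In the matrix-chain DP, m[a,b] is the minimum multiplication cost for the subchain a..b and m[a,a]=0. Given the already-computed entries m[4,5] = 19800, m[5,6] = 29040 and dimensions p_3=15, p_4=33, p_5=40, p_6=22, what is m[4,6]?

m[4,6] = min over k∈[4,5] of m[4,k]+m[k+1,6]+p_{3}·p_k·p_{6}.
k=4: 0 + 29040 + 15·33·22 = 39930; k=5: 19800 + 0 + 15·40·22 = 33000.
Minimum: 33000 at k=5.

33000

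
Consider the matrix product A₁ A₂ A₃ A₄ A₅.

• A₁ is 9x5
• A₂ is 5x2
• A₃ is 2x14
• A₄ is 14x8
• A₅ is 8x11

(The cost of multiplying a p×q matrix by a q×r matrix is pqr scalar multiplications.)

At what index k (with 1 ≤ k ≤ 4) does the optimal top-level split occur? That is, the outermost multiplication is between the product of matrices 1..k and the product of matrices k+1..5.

2

Adjacent pairs: A₁A₂ = 9·5·2 = 90; A₂A₃ = 5·2·14 = 140; A₃A₄ = 2·14·8 = 224; A₄A₅ = 14·8·11 = 1232.
Length 3: A₁..A₃: k=1: 0+140+9·5·14=770; k=2: 90+0+9·2·14=342 → min 342 | A₂..A₄: k=2: 0+224+5·2·8=304; k=3: 140+0+5·14·8=700 → min 304 | A₃..A₅: k=3: 0+1232+2·14·11=1540; k=4: 224+0+2·8·11=400 → min 400.
Length 4: A₁..A₄: k=1: 0+304+9·5·8=664; k=2: 90+224+9·2·8=458; k=3: 342+0+9·14·8=1350 → min 458 | A₂..A₅: k=2: 0+400+5·2·11=510; k=3: 140+1232+5·14·11=2142; k=4: 304+0+5·8·11=744 → min 510.
Top-level splits: k=1: (A₁..A₁)·(A₂..A₅) → 0+510+9·5·11 = 1005; k=2: (A₁..A₂)·(A₃..A₅) → 90+400+9·2·11 = 688; k=3: (A₁..A₃)·(A₄..A₅) → 342+1232+9·14·11 = 2960; k=4: (A₁..A₄)·(A₅..A₅) → 458+0+9·8·11 = 1250.
Best split is after A₂, i.e. k = 2.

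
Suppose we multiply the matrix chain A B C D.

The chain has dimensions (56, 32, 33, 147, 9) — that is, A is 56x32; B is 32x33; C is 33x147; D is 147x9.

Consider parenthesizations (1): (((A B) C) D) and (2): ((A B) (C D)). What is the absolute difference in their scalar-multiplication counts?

Order (1) = (((A B) C) D): (A B): 56×32 by 32×33 → 56×33, cost 56·32·33 = 59136; ((A B) C): 56×33 by 33×147 → 56×147, cost 56·33·147 = 271656; cumulative 330792; (((A B) C) D): 56×147 by 147×9 → 56×9, cost 56·147·9 = 74088; cumulative 404880. Total 404880.
Order (2) = ((A B) (C D)): (A B): 56×32 by 32×33 → 56×33, cost 56·32·33 = 59136; (C D): 33×147 by 147×9 → 33×9, cost 33·147·9 = 43659; ((A B) (C D)): 56×33 by 33×9 → 56×9, cost 56·33·9 = 16632; cumulative 119427. Total 119427.
Difference: |404880 − 119427| = 285453.

285453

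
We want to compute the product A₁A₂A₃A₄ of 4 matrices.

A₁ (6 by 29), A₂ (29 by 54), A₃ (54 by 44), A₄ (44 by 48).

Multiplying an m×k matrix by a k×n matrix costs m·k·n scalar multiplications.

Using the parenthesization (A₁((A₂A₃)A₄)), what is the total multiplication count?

(A₂A₃): 29×54 by 54×44 → 29×44, cost 29·54·44 = 68904
((A₂A₃)A₄): 29×44 by 44×48 → 29×48, cost 29·44·48 = 61248; cumulative 130152
(A₁((A₂A₃)A₄)): 6×29 by 29×48 → 6×48, cost 6·29·48 = 8352; cumulative 138504
Total: 138504 scalar multiplications.

138504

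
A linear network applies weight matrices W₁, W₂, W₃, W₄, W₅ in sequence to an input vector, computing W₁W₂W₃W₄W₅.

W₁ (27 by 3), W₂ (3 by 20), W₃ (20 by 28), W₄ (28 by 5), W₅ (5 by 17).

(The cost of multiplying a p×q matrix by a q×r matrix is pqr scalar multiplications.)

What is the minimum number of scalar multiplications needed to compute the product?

Adjacent pairs: W₁W₂ = 27·3·20 = 1620; W₂W₃ = 3·20·28 = 1680; W₃W₄ = 20·28·5 = 2800; W₄W₅ = 28·5·17 = 2380.
Length 3: W₁..W₃: k=1: 0+1680+27·3·28=3948; k=2: 1620+0+27·20·28=16740 → min 3948 | W₂..W₄: k=2: 0+2800+3·20·5=3100; k=3: 1680+0+3·28·5=2100 → min 2100 | W₃..W₅: k=3: 0+2380+20·28·17=11900; k=4: 2800+0+20·5·17=4500 → min 4500.
Length 4: W₁..W₄: k=1: 0+2100+27·3·5=2505; k=2: 1620+2800+27·20·5=7120; k=3: 3948+0+27·28·5=7728 → min 2505 | W₂..W₅: k=2: 0+4500+3·20·17=5520; k=3: 1680+2380+3·28·17=5488; k=4: 2100+0+3·5·17=2355 → min 2355.
Length 5: W₁..W₅: k=1: 0+2355+27·3·17=3732; k=2: 1620+4500+27·20·17=15300; k=3: 3948+2380+27·28·17=19180; k=4: 2505+0+27·5·17=4800 → min 3732.
Optimal order: (W₁(((W₂W₃)W₄)W₅)) with cost 3732.

3732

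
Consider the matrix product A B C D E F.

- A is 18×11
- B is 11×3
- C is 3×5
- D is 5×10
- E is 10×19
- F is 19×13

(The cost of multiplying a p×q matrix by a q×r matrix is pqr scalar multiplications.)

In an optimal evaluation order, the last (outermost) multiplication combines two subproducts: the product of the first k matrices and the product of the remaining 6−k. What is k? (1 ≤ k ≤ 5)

2

Adjacent pairs: AB = 18·11·3 = 594; BC = 11·3·5 = 165; CD = 3·5·10 = 150; DE = 5·10·19 = 950; EF = 10·19·13 = 2470.
Length 3: A..C: k=1: 0+165+18·11·5=1155; k=2: 594+0+18·3·5=864 → min 864 | B..D: k=2: 0+150+11·3·10=480; k=3: 165+0+11·5·10=715 → min 480 | C..E: k=3: 0+950+3·5·19=1235; k=4: 150+0+3·10·19=720 → min 720 | D..F: k=4: 0+2470+5·10·13=3120; k=5: 950+0+5·19·13=2185 → min 2185.
Length 4: A..D: k=1: 0+480+18·11·10=2460; k=2: 594+150+18·3·10=1284; k=3: 864+0+18·5·10=1764 → min 1284 | B..E: k=2: 0+720+11·3·19=1347; k=3: 165+950+11·5·19=2160; k=4: 480+0+11·10·19=2570 → min 1347 | C..F: k=3: 0+2185+3·5·13=2380; k=4: 150+2470+3·10·13=3010; k=5: 720+0+3·19·13=1461 → min 1461.
Length 5: A..E: k=1: 0+1347+18·11·19=5109; k=2: 594+720+18·3·19=2340; k=3: 864+950+18·5·19=3524; k=4: 1284+0+18·10·19=4704 → min 2340 | B..F: k=2: 0+1461+11·3·13=1890; k=3: 165+2185+11·5·13=3065; k=4: 480+2470+11·10·13=4380; k=5: 1347+0+11·19·13=4064 → min 1890.
Top-level splits: k=1: (A..A)·(B..F) → 0+1890+18·11·13 = 4464; k=2: (A..B)·(C..F) → 594+1461+18·3·13 = 2757; k=3: (A..C)·(D..F) → 864+2185+18·5·13 = 4219; k=4: (A..D)·(E..F) → 1284+2470+18·10·13 = 6094; k=5: (A..E)·(F..F) → 2340+0+18·19·13 = 6786.
Best split is after B, i.e. k = 2.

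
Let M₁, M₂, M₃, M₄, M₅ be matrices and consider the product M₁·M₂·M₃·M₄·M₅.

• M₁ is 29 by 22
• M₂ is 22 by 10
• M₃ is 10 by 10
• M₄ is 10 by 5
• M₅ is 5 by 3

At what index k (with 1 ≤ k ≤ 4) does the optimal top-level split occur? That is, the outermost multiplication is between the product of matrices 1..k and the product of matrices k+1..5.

Adjacent pairs: M₁M₂ = 29·22·10 = 6380; M₂M₃ = 22·10·10 = 2200; M₃M₄ = 10·10·5 = 500; M₄M₅ = 10·5·3 = 150.
Length 3: M₁..M₃: k=1: 0+2200+29·22·10=8580; k=2: 6380+0+29·10·10=9280 → min 8580 | M₂..M₄: k=2: 0+500+22·10·5=1600; k=3: 2200+0+22·10·5=3300 → min 1600 | M₃..M₅: k=3: 0+150+10·10·3=450; k=4: 500+0+10·5·3=650 → min 450.
Length 4: M₁..M₄: k=1: 0+1600+29·22·5=4790; k=2: 6380+500+29·10·5=8330; k=3: 8580+0+29·10·5=10030 → min 4790 | M₂..M₅: k=2: 0+450+22·10·3=1110; k=3: 2200+150+22·10·3=3010; k=4: 1600+0+22·5·3=1930 → min 1110.
Top-level splits: k=1: (M₁..M₁)·(M₂..M₅) → 0+1110+29·22·3 = 3024; k=2: (M₁..M₂)·(M₃..M₅) → 6380+450+29·10·3 = 7700; k=3: (M₁..M₃)·(M₄..M₅) → 8580+150+29·10·3 = 9600; k=4: (M₁..M₄)·(M₅..M₅) → 4790+0+29·5·3 = 5225.
Best split is after M₁, i.e. k = 1.

1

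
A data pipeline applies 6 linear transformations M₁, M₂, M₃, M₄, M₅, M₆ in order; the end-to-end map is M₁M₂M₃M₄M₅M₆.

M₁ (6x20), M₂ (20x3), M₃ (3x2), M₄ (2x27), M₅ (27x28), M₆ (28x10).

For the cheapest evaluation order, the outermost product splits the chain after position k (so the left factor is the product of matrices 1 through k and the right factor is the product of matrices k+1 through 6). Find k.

Adjacent pairs: M₁M₂ = 6·20·3 = 360; M₂M₃ = 20·3·2 = 120; M₃M₄ = 3·2·27 = 162; M₄M₅ = 2·27·28 = 1512; M₅M₆ = 27·28·10 = 7560.
Length 3: M₁..M₃: k=1: 0+120+6·20·2=360; k=2: 360+0+6·3·2=396 → min 360 | M₂..M₄: k=2: 0+162+20·3·27=1782; k=3: 120+0+20·2·27=1200 → min 1200 | M₃..M₅: k=3: 0+1512+3·2·28=1680; k=4: 162+0+3·27·28=2430 → min 1680 | M₄..M₆: k=4: 0+7560+2·27·10=8100; k=5: 1512+0+2·28·10=2072 → min 2072.
Length 4: M₁..M₄: k=1: 0+1200+6·20·27=4440; k=2: 360+162+6·3·27=1008; k=3: 360+0+6·2·27=684 → min 684 | M₂..M₅: k=2: 0+1680+20·3·28=3360; k=3: 120+1512+20·2·28=2752; k=4: 1200+0+20·27·28=16320 → min 2752 | M₃..M₆: k=3: 0+2072+3·2·10=2132; k=4: 162+7560+3·27·10=8532; k=5: 1680+0+3·28·10=2520 → min 2132.
Length 5: M₁..M₅: k=1: 0+2752+6·20·28=6112; k=2: 360+1680+6·3·28=2544; k=3: 360+1512+6·2·28=2208; k=4: 684+0+6·27·28=5220 → min 2208 | M₂..M₆: k=2: 0+2132+20·3·10=2732; k=3: 120+2072+20·2·10=2592; k=4: 1200+7560+20·27·10=14160; k=5: 2752+0+20·28·10=8352 → min 2592.
Top-level splits: k=1: (M₁..M₁)·(M₂..M₆) → 0+2592+6·20·10 = 3792; k=2: (M₁..M₂)·(M₃..M₆) → 360+2132+6·3·10 = 2672; k=3: (M₁..M₃)·(M₄..M₆) → 360+2072+6·2·10 = 2552; k=4: (M₁..M₄)·(M₅..M₆) → 684+7560+6·27·10 = 9864; k=5: (M₁..M₅)·(M₆..M₆) → 2208+0+6·28·10 = 3888.
Best split is after M₃, i.e. k = 3.

3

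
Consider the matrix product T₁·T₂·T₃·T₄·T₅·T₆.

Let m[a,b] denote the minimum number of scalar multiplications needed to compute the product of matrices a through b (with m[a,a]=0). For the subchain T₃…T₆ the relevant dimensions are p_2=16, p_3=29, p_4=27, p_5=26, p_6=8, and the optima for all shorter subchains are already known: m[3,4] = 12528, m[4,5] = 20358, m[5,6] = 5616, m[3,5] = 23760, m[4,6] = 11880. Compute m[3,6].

m[3,6] = min over k∈[3,5] of m[3,k]+m[k+1,6]+p_{2}·p_k·p_{6}.
k=3: 0 + 11880 + 16·29·8 = 15592; k=4: 12528 + 5616 + 16·27·8 = 21600; k=5: 23760 + 0 + 16·26·8 = 27088.
Minimum: 15592 at k=3.

15592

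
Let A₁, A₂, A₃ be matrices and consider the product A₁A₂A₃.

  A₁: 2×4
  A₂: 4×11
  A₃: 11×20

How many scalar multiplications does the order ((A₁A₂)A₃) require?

528

(A₁A₂): 2×4 by 4×11 → 2×11, cost 2·4·11 = 88
((A₁A₂)A₃): 2×11 by 11×20 → 2×20, cost 2·11·20 = 440; cumulative 528
Total: 528 scalar multiplications.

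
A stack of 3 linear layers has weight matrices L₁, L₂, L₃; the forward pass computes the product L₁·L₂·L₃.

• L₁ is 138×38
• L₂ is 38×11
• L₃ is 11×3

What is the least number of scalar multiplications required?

Order (L₁·(L₂·L₃)): (L₂·L₃): 38×11 by 11×3 → 38×3, cost 38·11·3 = 1254; (L₁·(L₂·L₃)): 138×38 by 38×3 → 138×3, cost 138·38·3 = 15732; cumulative 16986. Total 16986.
Order ((L₁·L₂)·L₃): (L₁·L₂): 138×38 by 38×11 → 138×11, cost 138·38·11 = 57684; ((L₁·L₂)·L₃): 138×11 by 11×3 → 138×3, cost 138·11·3 = 4554; cumulative 62238. Total 62238.
Minimum: 16986.

16986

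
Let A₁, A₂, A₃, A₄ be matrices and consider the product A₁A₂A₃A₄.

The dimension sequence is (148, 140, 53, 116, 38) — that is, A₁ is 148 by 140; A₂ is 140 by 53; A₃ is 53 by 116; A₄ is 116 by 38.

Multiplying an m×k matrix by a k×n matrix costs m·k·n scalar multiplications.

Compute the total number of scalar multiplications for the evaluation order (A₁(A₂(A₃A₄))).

(A₃A₄): 53×116 by 116×38 → 53×38, cost 53·116·38 = 233624
(A₂(A₃A₄)): 140×53 by 53×38 → 140×38, cost 140·53·38 = 281960; cumulative 515584
(A₁(A₂(A₃A₄))): 148×140 by 140×38 → 148×38, cost 148·140·38 = 787360; cumulative 1302944
Total: 1302944 scalar multiplications.

1302944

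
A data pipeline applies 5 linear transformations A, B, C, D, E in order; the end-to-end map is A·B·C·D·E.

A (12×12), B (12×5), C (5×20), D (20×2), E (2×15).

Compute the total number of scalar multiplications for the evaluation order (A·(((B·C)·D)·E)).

4200

(B·C): 12×5 by 5×20 → 12×20, cost 12·5·20 = 1200
((B·C)·D): 12×20 by 20×2 → 12×2, cost 12·20·2 = 480; cumulative 1680
(((B·C)·D)·E): 12×2 by 2×15 → 12×15, cost 12·2·15 = 360; cumulative 2040
(A·(((B·C)·D)·E)): 12×12 by 12×15 → 12×15, cost 12·12·15 = 2160; cumulative 4200
Total: 4200 scalar multiplications.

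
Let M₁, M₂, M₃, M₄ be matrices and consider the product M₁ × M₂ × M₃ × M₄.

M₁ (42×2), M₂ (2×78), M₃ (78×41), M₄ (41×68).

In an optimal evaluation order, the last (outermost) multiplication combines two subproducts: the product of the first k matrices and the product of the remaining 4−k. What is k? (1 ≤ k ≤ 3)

1

Adjacent pairs: M₁M₂ = 42·2·78 = 6552; M₂M₃ = 2·78·41 = 6396; M₃M₄ = 78·41·68 = 217464.
Length 3: M₁..M₃: k=1: 0+6396+42·2·41=9840; k=2: 6552+0+42·78·41=140868 → min 9840 | M₂..M₄: k=2: 0+217464+2·78·68=228072; k=3: 6396+0+2·41·68=11972 → min 11972.
Top-level splits: k=1: (M₁..M₁)·(M₂..M₄) → 0+11972+42·2·68 = 17684; k=2: (M₁..M₂)·(M₃..M₄) → 6552+217464+42·78·68 = 446784; k=3: (M₁..M₃)·(M₄..M₄) → 9840+0+42·41·68 = 126936.
Best split is after M₁, i.e. k = 1.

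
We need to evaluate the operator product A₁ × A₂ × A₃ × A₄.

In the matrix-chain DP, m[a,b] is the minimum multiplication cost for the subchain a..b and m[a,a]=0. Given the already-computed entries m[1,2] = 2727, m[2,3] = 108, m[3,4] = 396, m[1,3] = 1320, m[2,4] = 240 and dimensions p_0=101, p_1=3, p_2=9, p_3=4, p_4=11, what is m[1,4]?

3573

m[1,4] = min over k∈[1,3] of m[1,k]+m[k+1,4]+p_{0}·p_k·p_{4}.
k=1: 0 + 240 + 101·3·11 = 3573; k=2: 2727 + 396 + 101·9·11 = 13122; k=3: 1320 + 0 + 101·4·11 = 5764.
Minimum: 3573 at k=1.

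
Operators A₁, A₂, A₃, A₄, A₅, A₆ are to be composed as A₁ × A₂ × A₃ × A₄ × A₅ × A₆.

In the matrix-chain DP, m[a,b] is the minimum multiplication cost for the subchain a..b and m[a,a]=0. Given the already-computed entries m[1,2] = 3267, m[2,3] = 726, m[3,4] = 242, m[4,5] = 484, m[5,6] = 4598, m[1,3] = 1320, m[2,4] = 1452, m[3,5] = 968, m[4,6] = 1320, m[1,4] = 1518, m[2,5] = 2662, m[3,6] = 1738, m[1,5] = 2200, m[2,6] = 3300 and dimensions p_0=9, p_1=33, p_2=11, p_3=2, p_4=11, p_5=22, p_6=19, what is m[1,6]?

m[1,6] = min over k∈[1,5] of m[1,k]+m[k+1,6]+p_{0}·p_k·p_{6}.
k=1: 0 + 3300 + 9·33·19 = 8943; k=2: 3267 + 1738 + 9·11·19 = 6886; k=3: 1320 + 1320 + 9·2·19 = 2982; k=4: 1518 + 4598 + 9·11·19 = 7997; k=5: 2200 + 0 + 9·22·19 = 5962.
Minimum: 2982 at k=3.

2982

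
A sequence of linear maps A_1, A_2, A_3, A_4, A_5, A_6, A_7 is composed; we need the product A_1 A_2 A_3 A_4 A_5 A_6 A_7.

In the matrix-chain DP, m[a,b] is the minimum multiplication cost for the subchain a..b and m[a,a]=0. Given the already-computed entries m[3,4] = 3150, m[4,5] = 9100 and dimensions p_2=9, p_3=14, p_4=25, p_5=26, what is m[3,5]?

9000

m[3,5] = min over k∈[3,4] of m[3,k]+m[k+1,5]+p_{2}·p_k·p_{5}.
k=3: 0 + 9100 + 9·14·26 = 12376; k=4: 3150 + 0 + 9·25·26 = 9000.
Minimum: 9000 at k=4.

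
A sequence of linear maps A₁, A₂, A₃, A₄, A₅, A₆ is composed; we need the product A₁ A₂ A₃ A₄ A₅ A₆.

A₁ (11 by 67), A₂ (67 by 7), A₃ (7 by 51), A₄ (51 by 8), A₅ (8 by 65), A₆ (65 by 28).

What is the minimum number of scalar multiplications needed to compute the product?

25655

Adjacent pairs: A₁A₂ = 11·67·7 = 5159; A₂A₃ = 67·7·51 = 23919; A₃A₄ = 7·51·8 = 2856; A₄A₅ = 51·8·65 = 26520; A₅A₆ = 8·65·28 = 14560.
Length 3: A₁..A₃: k=1: 0+23919+11·67·51=61506; k=2: 5159+0+11·7·51=9086 → min 9086 | A₂..A₄: k=2: 0+2856+67·7·8=6608; k=3: 23919+0+67·51·8=51255 → min 6608 | A₃..A₅: k=3: 0+26520+7·51·65=49725; k=4: 2856+0+7·8·65=6496 → min 6496 | A₄..A₆: k=4: 0+14560+51·8·28=25984; k=5: 26520+0+51·65·28=119340 → min 25984.
Length 4: A₁..A₄: k=1: 0+6608+11·67·8=12504; k=2: 5159+2856+11·7·8=8631; k=3: 9086+0+11·51·8=13574 → min 8631 | A₂..A₅: k=2: 0+6496+67·7·65=36981; k=3: 23919+26520+67·51·65=272544; k=4: 6608+0+67·8·65=41448 → min 36981 | A₃..A₆: k=3: 0+25984+7·51·28=35980; k=4: 2856+14560+7·8·28=18984; k=5: 6496+0+7·65·28=19236 → min 18984.
Length 5: A₁..A₅: k=1: 0+36981+11·67·65=84886; k=2: 5159+6496+11·7·65=16660; k=3: 9086+26520+11·51·65=72071; k=4: 8631+0+11·8·65=14351 → min 14351 | A₂..A₆: k=2: 0+18984+67·7·28=32116; k=3: 23919+25984+67·51·28=145579; k=4: 6608+14560+67·8·28=36176; k=5: 36981+0+67·65·28=158921 → min 32116.
Length 6: A₁..A₆: k=1: 0+32116+11·67·28=52752; k=2: 5159+18984+11·7·28=26299; k=3: 9086+25984+11·51·28=50778; k=4: 8631+14560+11·8·28=25655; k=5: 14351+0+11·65·28=34371 → min 25655.
Optimal order: (((A₁ A₂) (A₃ A₄)) (A₅ A₆)) with cost 25655.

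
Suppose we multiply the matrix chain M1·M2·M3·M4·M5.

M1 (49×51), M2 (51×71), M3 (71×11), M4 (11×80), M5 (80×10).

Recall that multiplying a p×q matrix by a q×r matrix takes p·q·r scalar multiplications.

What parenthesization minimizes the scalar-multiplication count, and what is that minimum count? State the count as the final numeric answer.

Adjacent pairs: M1M2 = 49·51·71 = 177429; M2M3 = 51·71·11 = 39831; M3M4 = 71·11·80 = 62480; M4M5 = 11·80·10 = 8800.
Length 3: M1..M3: k=1: 0+39831+49·51·11=67320; k=2: 177429+0+49·71·11=215698 → min 67320 | M2..M4: k=2: 0+62480+51·71·80=352160; k=3: 39831+0+51·11·80=84711 → min 84711 | M3..M5: k=3: 0+8800+71·11·10=16610; k=4: 62480+0+71·80·10=119280 → min 16610.
Length 4: M1..M4: k=1: 0+84711+49·51·80=284631; k=2: 177429+62480+49·71·80=518229; k=3: 67320+0+49·11·80=110440 → min 110440 | M2..M5: k=2: 0+16610+51·71·10=52820; k=3: 39831+8800+51·11·10=54241; k=4: 84711+0+51·80·10=125511 → min 52820.
Length 5: M1..M5: k=1: 0+52820+49·51·10=77810; k=2: 177429+16610+49·71·10=228829; k=3: 67320+8800+49·11·10=81510; k=4: 110440+0+49·80·10=149640 → min 77810.
Optimal parenthesization: (M1·(M2·(M3·(M4·M5)))) with cost 77810.

77810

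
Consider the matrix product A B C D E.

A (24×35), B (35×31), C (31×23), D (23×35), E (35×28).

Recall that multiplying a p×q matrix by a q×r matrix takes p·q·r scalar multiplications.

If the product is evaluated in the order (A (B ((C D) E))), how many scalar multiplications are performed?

109235

(C D): 31×23 by 23×35 → 31×35, cost 31·23·35 = 24955
((C D) E): 31×35 by 35×28 → 31×28, cost 31·35·28 = 30380; cumulative 55335
(B ((C D) E)): 35×31 by 31×28 → 35×28, cost 35·31·28 = 30380; cumulative 85715
(A (B ((C D) E))): 24×35 by 35×28 → 24×28, cost 24·35·28 = 23520; cumulative 109235
Total: 109235 scalar multiplications.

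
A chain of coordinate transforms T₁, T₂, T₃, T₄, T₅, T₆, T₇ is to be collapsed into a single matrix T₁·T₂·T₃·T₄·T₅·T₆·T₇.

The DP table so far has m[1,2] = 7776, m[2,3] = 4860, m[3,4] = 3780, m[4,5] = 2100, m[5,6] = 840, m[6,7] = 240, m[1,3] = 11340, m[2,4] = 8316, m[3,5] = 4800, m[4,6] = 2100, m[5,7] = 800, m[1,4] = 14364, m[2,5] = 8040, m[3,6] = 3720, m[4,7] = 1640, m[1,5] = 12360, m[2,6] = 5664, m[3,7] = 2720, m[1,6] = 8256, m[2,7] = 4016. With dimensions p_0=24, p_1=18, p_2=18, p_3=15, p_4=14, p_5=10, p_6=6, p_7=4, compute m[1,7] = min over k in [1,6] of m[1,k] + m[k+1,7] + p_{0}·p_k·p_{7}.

5744

m[1,7] = min over k∈[1,6] of m[1,k]+m[k+1,7]+p_{0}·p_k·p_{7}.
k=1: 0 + 4016 + 24·18·4 = 5744; k=2: 7776 + 2720 + 24·18·4 = 12224; k=3: 11340 + 1640 + 24·15·4 = 14420; k=4: 14364 + 800 + 24·14·4 = 16508; k=5: 12360 + 240 + 24·10·4 = 13560; k=6: 8256 + 0 + 24·6·4 = 8832.
Minimum: 5744 at k=1.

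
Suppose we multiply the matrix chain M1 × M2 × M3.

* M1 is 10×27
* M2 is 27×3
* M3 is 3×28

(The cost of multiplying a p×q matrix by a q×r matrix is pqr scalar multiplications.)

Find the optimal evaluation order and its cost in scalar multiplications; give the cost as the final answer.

1650

(M1 × (M2 × M3)): cost 9828.
((M1 × M2) × M3): cost 1650.
Optimal: ((M1 × M2) × M3) with cost 1650.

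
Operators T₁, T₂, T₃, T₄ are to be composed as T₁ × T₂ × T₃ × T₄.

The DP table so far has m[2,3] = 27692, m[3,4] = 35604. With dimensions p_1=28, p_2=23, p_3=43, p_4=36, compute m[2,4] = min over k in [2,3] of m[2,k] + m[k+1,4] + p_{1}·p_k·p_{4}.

m[2,4] = min over k∈[2,3] of m[2,k]+m[k+1,4]+p_{1}·p_k·p_{4}.
k=2: 0 + 35604 + 28·23·36 = 58788; k=3: 27692 + 0 + 28·43·36 = 71036.
Minimum: 58788 at k=2.

58788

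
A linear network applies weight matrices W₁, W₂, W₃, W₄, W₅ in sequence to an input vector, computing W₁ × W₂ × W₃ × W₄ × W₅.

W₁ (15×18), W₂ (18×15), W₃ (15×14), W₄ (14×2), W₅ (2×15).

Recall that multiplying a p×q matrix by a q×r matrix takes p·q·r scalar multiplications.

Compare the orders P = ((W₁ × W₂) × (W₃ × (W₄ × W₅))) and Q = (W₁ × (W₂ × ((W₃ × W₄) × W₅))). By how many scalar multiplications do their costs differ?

2025

Order P = ((W₁ × W₂) × (W₃ × (W₄ × W₅))): (W₁ × W₂): 15×18 by 18×15 → 15×15, cost 15·18·15 = 4050; (W₄ × W₅): 14×2 by 2×15 → 14×15, cost 14·2·15 = 420; (W₃ × (W₄ × W₅)): 15×14 by 14×15 → 15×15, cost 15·14·15 = 3150; cumulative 3570; ((W₁ × W₂) × (W₃ × (W₄ × W₅))): 15×15 by 15×15 → 15×15, cost 15·15·15 = 3375; cumulative 10995. Total 10995.
Order Q = (W₁ × (W₂ × ((W₃ × W₄) × W₅))): (W₃ × W₄): 15×14 by 14×2 → 15×2, cost 15·14·2 = 420; ((W₃ × W₄) × W₅): 15×2 by 2×15 → 15×15, cost 15·2·15 = 450; cumulative 870; (W₂ × ((W₃ × W₄) × W₅)): 18×15 by 15×15 → 18×15, cost 18·15·15 = 4050; cumulative 4920; (W₁ × (W₂ × ((W₃ × W₄) × W₅))): 15×18 by 18×15 → 15×15, cost 15·18·15 = 4050; cumulative 8970. Total 8970.
Difference: |10995 − 8970| = 2025.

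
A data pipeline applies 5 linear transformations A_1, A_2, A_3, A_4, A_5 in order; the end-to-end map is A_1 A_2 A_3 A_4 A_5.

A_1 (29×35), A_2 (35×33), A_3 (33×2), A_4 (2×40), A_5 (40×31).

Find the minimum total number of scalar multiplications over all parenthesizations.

Adjacent pairs: A_1A_2 = 29·35·33 = 33495; A_2A_3 = 35·33·2 = 2310; A_3A_4 = 33·2·40 = 2640; A_4A_5 = 2·40·31 = 2480.
Length 3: A_1..A_3: k=1: 0+2310+29·35·2=4340; k=2: 33495+0+29·33·2=35409 → min 4340 | A_2..A_4: k=2: 0+2640+35·33·40=48840; k=3: 2310+0+35·2·40=5110 → min 5110 | A_3..A_5: k=3: 0+2480+33·2·31=4526; k=4: 2640+0+33·40·31=43560 → min 4526.
Length 4: A_1..A_4: k=1: 0+5110+29·35·40=45710; k=2: 33495+2640+29·33·40=74415; k=3: 4340+0+29·2·40=6660 → min 6660 | A_2..A_5: k=2: 0+4526+35·33·31=40331; k=3: 2310+2480+35·2·31=6960; k=4: 5110+0+35·40·31=48510 → min 6960.
Length 5: A_1..A_5: k=1: 0+6960+29·35·31=38425; k=2: 33495+4526+29·33·31=67688; k=3: 4340+2480+29·2·31=8618; k=4: 6660+0+29·40·31=42620 → min 8618.
Optimal order: ((A_1 (A_2 A_3)) (A_4 A_5)) with cost 8618.

8618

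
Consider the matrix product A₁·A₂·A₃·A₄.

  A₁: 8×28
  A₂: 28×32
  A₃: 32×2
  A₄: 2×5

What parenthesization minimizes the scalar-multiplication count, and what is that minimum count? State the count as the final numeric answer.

2320

Adjacent pairs: A₁A₂ = 8·28·32 = 7168; A₂A₃ = 28·32·2 = 1792; A₃A₄ = 32·2·5 = 320.
Length 3: A₁..A₃: k=1: 0+1792+8·28·2=2240; k=2: 7168+0+8·32·2=7680 → min 2240 | A₂..A₄: k=2: 0+320+28·32·5=4800; k=3: 1792+0+28·2·5=2072 → min 2072.
Length 4: A₁..A₄: k=1: 0+2072+8·28·5=3192; k=2: 7168+320+8·32·5=8768; k=3: 2240+0+8·2·5=2320 → min 2320.
Optimal parenthesization: ((A₁·(A₂·A₃))·A₄) with cost 2320.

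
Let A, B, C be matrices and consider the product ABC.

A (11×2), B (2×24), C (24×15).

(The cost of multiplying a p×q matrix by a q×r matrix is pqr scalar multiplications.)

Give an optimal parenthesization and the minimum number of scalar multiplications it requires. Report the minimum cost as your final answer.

(A(BC)): cost 1050.
((AB)C): cost 4488.
Optimal: (A(BC)) with cost 1050.

1050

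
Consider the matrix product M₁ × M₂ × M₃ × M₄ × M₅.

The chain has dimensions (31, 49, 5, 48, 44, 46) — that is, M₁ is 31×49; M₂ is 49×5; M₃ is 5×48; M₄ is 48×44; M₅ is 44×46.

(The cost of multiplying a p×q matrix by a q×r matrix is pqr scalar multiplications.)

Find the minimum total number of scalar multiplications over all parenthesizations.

Adjacent pairs: M₁M₂ = 31·49·5 = 7595; M₂M₃ = 49·5·48 = 11760; M₃M₄ = 5·48·44 = 10560; M₄M₅ = 48·44·46 = 97152.
Length 3: M₁..M₃: k=1: 0+11760+31·49·48=84672; k=2: 7595+0+31·5·48=15035 → min 15035 | M₂..M₄: k=2: 0+10560+49·5·44=21340; k=3: 11760+0+49·48·44=115248 → min 21340 | M₃..M₅: k=3: 0+97152+5·48·46=108192; k=4: 10560+0+5·44·46=20680 → min 20680.
Length 4: M₁..M₄: k=1: 0+21340+31·49·44=88176; k=2: 7595+10560+31·5·44=24975; k=3: 15035+0+31·48·44=80507 → min 24975 | M₂..M₅: k=2: 0+20680+49·5·46=31950; k=3: 11760+97152+49·48·46=217104; k=4: 21340+0+49·44·46=120516 → min 31950.
Length 5: M₁..M₅: k=1: 0+31950+31·49·46=101824; k=2: 7595+20680+31·5·46=35405; k=3: 15035+97152+31·48·46=180635; k=4: 24975+0+31·44·46=87719 → min 35405.
Optimal order: ((M₁ × M₂) × ((M₃ × M₄) × M₅)) with cost 35405.

35405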